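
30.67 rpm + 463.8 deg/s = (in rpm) 1 rpm = 0.10471976 rad/s, so 30.67 rpm = 30.67 * 0.10471976 = 3.2117549 rad/s. 1 deg/s = 0.017453293 rad/s, so 463.8 deg/s = 463.8 * 0.017453293 = 8.0948371 rad/s. Sum: 3.2117549 + 8.0948371 = 11.306592 rad/s. 1 rpm = 0.10471976 rad/s, so 11.306592 rad/s = 11.306592 / 0.10471976 = 107.97 rpm ≈ 108 rpm (4 s.f.). Final answer: 108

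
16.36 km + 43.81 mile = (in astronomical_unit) 5.807e-07. Check: 1 km = 1000 m, so 16.36 km = 16.36 * 1000 = 16360 m. 1 mile = 1609.344 m, so 43.81 mile = 43.81 * 1609.344 = 70505.361 m. Sum: 16360 + 70505.361 = 86865.361 m. 1 astronomical_unit = 1.4959787e+11 m, so 86865.361 m = 86865.361 / 1.4959787e+11 = 5.8065907e-07 astronomical_unit ≈ 5.807e-07 astronomical_unit (4 s.f.).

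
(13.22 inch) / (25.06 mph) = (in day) 3.469e-07. Check: 1 inch = 0.0254 m, so 13.22 inch = 13.22 * 0.0254 = 0.335788 m. 1 mph = 0.44704 m/s, so 25.06 mph = 25.06 * 0.44704 = 11.202822 m/s. Combine: 0.335788 m / 11.202822 m/s = 0.029973518 s. 1 day = 86400 s, so 0.029973518 s = 0.029973518 / 86400 = 3.4691572e-07 day ≈ 3.469e-07 day (4 s.f.).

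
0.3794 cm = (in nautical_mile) 2.049e-06. Check: 1 cm = 0.01 m, so 0.3794 cm = 0.3794 * 0.01 = 0.003794 m. 1 nautical_mile = 1852 m, so 0.003794 m = 0.003794 / 1852 = 2.0485961e-06 nautical_mile ≈ 2.049e-06 nautical_mile (4 s.f.).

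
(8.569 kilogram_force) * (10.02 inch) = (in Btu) 0.02027. Check: 1 kilogram_force = 9.80665 N, so 8.569 kilogram_force = 8.569 * 9.80665 = 84.033184 N. 1 inch = 0.0254 m, so 10.02 inch = 10.02 * 0.0254 = 0.254508 m. Combine: 84.033184 N * 0.254508 m = 21.387118 J. 1 Btu = 1055.0559 J, so 21.387118 J = 21.387118 / 1055.0559 = 0.020271076 Btu ≈ 0.02027 Btu (4 s.f.).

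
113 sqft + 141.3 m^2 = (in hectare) 1 sqft = 0.09290304 m^2, so 113 sqft = 113 * 0.09290304 = 10.498044 m^2. 141.3 m^2 is already in m^2. Sum: 10.498044 + 141.3 = 151.79804 m^2. 1 hectare = 10000 m^2, so 151.79804 m^2 = 151.79804 / 10000 = 0.015179804 hectare ≈ 0.01518 hectare (4 s.f.). Final answer: 0.01518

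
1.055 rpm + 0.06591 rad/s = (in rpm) 1 rpm = 0.10471976 rad/s, so 1.055 rpm = 1.055 * 0.10471976 = 0.11047934 rad/s. 0.06591 rad/s is already in rad/s. Sum: 0.11047934 + 0.06591 = 0.17638934 rad/s. 1 rpm = 0.10471976 rad/s, so 0.17638934 rad/s = 0.17638934 / 0.10471976 = 1.6843941 rpm ≈ 1.684 rpm (4 s.f.). Final answer: 1.684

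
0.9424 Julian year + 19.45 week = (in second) 1 Julian year = 31557600 s, so 0.9424 Julian year = 0.9424 * 31557600 = 29739882 s. 1 week = 604800 s, so 19.45 week = 19.45 * 604800 = 11763360 s. Sum: 29739882 + 11763360 = 41503242 s. 41503242 s = 41503242 second ≈ 4.15e+07 second (4 s.f.). Final answer: 4.15e+07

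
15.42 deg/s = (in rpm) 1 deg/s = 0.017453293 rad/s, so 15.42 deg/s = 15.42 * 0.017453293 = 0.26912977 rad/s. 1 rpm = 0.10471976 rad/s, so 0.26912977 rad/s = 0.26912977 / 0.10471976 = 2.57 rpm. Final answer: 2.57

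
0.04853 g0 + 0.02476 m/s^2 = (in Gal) 1 g0 = 9.80665 m/s^2, so 0.04853 g0 = 0.04853 * 9.80665 = 0.47591672 m/s^2. 0.02476 m/s^2 is already in m/s^2. Sum: 0.47591672 + 0.02476 = 0.50067672 m/s^2. 1 Gal = 0.01 m/s^2, so 0.50067672 m/s^2 = 0.50067672 / 0.01 = 50.067672 Gal ≈ 50.07 Gal (4 s.f.). Final answer: 50.07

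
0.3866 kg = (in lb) 0.8523. Check: 1 lb = 0.45359237 kg, so 0.3866 kg = 0.3866 / 0.45359237 = 0.85230711 lb ≈ 0.8523 lb (4 s.f.).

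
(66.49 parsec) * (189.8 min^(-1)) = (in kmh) 2.336e+19. Check: 1 parsec = 3.0856776e+16 m, so 66.49 parsec = 66.49 * 3.0856776e+16 = 2.051667e+18 m. 1 min^(-1) = 0.016666667 Hz, so 189.8 min^(-1) = 189.8 * 0.016666667 = 3.1633333 Hz. Combine: 2.051667e+18 m * 3.1633333 Hz = 6.4901067e+18 m/s. 1 kmh = 0.27777778 m/s, so 6.4901067e+18 m/s = 6.4901067e+18 / 0.27777778 = 2.3364384e+19 kmh ≈ 2.336e+19 kmh (4 s.f.).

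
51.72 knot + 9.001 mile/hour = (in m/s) 1 knot = 0.51444444 m/s, so 51.72 knot = 51.72 * 0.51444444 = 26.607067 m/s. 1 mile/hour = 0.44704 m/s, so 9.001 mile/hour = 9.001 * 0.44704 = 4.023807 m/s. Sum: 26.607067 + 4.023807 = 30.630874 m/s. Result: 30.630874 m/s ≈ 30.63 m/s (4 s.f.). Final answer: 30.63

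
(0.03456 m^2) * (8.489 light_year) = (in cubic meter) 0.03456 m^2 is already in m^2. 1 light_year = 9.4607305e+15 m, so 8.489 light_year = 8.489 * 9.4607305e+15 = 8.0312141e+16 m. Combine: 0.03456 m^2 * 8.0312141e+16 m = 2.7755876e+15 m^3. 2.7755876e+15 m^3 = 2.7755876e+15 cubic meter ≈ 2.776e+15 cubic meter (4 s.f.). Final answer: 2.776e+15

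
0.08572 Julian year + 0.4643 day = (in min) 4.575e+04. Check: 1 Julian year = 31557600 s, so 0.08572 Julian year = 0.08572 * 31557600 = 2705117.5 s. 1 day = 86400 s, so 0.4643 day = 0.4643 * 86400 = 40115.52 s. Sum: 2705117.5 + 40115.52 = 2745233 s. 1 min = 60 s, so 2745233 s = 2745233 / 60 = 45753.883 min ≈ 4.575e+04 min (4 s.f.).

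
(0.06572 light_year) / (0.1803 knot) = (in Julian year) 2.124e+08. Check: 1 light_year = 9.4607305e+15 m, so 0.06572 light_year = 0.06572 * 9.4607305e+15 = 6.2175921e+14 m. 1 knot = 0.51444444 m/s, so 0.1803 knot = 0.1803 * 0.51444444 = 0.092754333 m/s. Combine: 6.2175921e+14 m / 0.092754333 m/s = 6.7032901e+15 s. 1 Julian year = 31557600 s, so 6.7032901e+15 s = 6.7032901e+15 / 31557600 = 2.1241445e+08 Julian year ≈ 2.124e+08 Julian year (4 s.f.).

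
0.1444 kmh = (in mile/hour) 0.08973. Check: 1 kmh = 0.27777778 m/s, so 0.1444 kmh = 0.1444 * 0.27777778 = 0.040111111 m/s. 1 mile/hour = 0.44704 m/s, so 0.040111111 m/s = 0.040111111 / 0.44704 = 0.089726 mile/hour ≈ 0.08973 mile/hour (4 s.f.).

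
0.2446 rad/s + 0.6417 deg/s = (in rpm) 2.443. Check: 0.2446 rad/s is already in rad/s. 1 deg/s = 0.017453293 rad/s, so 0.6417 deg/s = 0.6417 * 0.017453293 = 0.011199778 rad/s. Sum: 0.2446 + 0.011199778 = 0.25579978 rad/s. 1 rpm = 0.10471976 rad/s, so 0.25579978 rad/s = 0.25579978 / 0.10471976 = 2.4427079 rpm ≈ 2.443 rpm (4 s.f.).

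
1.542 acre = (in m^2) 1 acre = 4046.8564 m^2, so 1.542 acre = 1.542 * 4046.8564 = 6240.2526 m^2. Result: 6240.2526 m^2 ≈ 6240 m^2 (4 s.f.). Final answer: 6240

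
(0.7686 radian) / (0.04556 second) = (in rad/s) 0.7686 radian = 0.7686 rad. 0.04556 second = 0.04556 s. Combine: 0.7686 rad / 0.04556 s = 16.870061 rad/s. Result: 16.870061 rad/s ≈ 16.87 rad/s (4 s.f.). Final answer: 16.87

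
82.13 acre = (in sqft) 3.578e+06. Check: 1 acre = 4046.8564 m^2, so 82.13 acre = 82.13 * 4046.8564 = 332368.32 m^2. 1 sqft = 0.09290304 m^2, so 332368.32 m^2 = 332368.32 / 0.09290304 = 3577582.8 sqft ≈ 3.578e+06 sqft (4 s.f.).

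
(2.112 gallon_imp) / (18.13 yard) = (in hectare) 1 gallon_imp = 0.00454609 m^3, so 2.112 gallon_imp = 2.112 * 0.00454609 = 0.0096013421 m^3. 1 yard = 0.9144 m, so 18.13 yard = 18.13 * 0.9144 = 16.578072 m. Combine: 0.0096013421 m^3 / 16.578072 m = 0.00057915915 m^2. 1 hectare = 10000 m^2, so 0.00057915915 m^2 = 0.00057915915 / 10000 = 5.7915915e-08 hectare ≈ 5.792e-08 hectare (4 s.f.). Final answer: 5.792e-08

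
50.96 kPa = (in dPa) 1 kPa = 1000 Pa, so 50.96 kPa = 50.96 * 1000 = 50960 Pa. 1 dPa = 0.1 Pa, so 50960 Pa = 50960 / 0.1 = 509600 dPa ≈ 5.096e+05 dPa (4 s.f.). Final answer: 5.096e+05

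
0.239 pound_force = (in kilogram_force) 1 pound_force = 4.4482216 N, so 0.239 pound_force = 0.239 * 4.4482216 = 1.063125 N. 1 kilogram_force = 9.80665 N, so 1.063125 N = 1.063125 / 9.80665 = 0.10840858 kilogram_force ≈ 0.1084 kilogram_force (4 s.f.). Final answer: 0.1084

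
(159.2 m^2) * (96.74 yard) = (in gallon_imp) 159.2 m^2 is already in m^2. 1 yard = 0.9144 m, so 96.74 yard = 96.74 * 0.9144 = 88.459056 m. Combine: 159.2 m^2 * 88.459056 m = 14082.682 m^3. 1 gallon_imp = 0.00454609 m^3, so 14082.682 m^3 = 14082.682 / 0.00454609 = 3097756.9 gallon_imp ≈ 3.098e+06 gallon_imp (4 s.f.). Final answer: 3.098e+06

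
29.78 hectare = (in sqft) 1 hectare = 10000 m^2, so 29.78 hectare = 29.78 * 10000 = 297800 m^2. 1 sqft = 0.09290304 m^2, so 297800 m^2 = 297800 / 0.09290304 = 3205492.5 sqft ≈ 3.205e+06 sqft (4 s.f.). Final answer: 3.205e+06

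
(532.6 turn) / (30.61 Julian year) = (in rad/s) 3.464e-06. Check: 1 turn = 6.2831853 rad, so 532.6 turn = 532.6 * 6.2831853 = 3346.4245 rad. 1 Julian year = 31557600 s, so 30.61 Julian year = 30.61 * 31557600 = 9.6597814e+08 s. Combine: 3346.4245 rad / 9.6597814e+08 s = 3.464286e-06 rad/s. Result: 3.464286e-06 rad/s ≈ 3.464e-06 rad/s (4 s.f.).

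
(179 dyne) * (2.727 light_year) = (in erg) 4.618e+20. Check: 1 dyne = 1e-05 N, so 179 dyne = 179 * 1e-05 = 0.00179 N. 1 light_year = 9.4607305e+15 m, so 2.727 light_year = 2.727 * 9.4607305e+15 = 2.5799412e+16 m. Combine: 0.00179 N * 2.5799412e+16 m = 4.6180947e+13 J. 1 erg = 1e-07 J, so 4.6180947e+13 J = 4.6180947e+13 / 1e-07 = 4.6180947e+20 erg ≈ 4.618e+20 erg (4 s.f.).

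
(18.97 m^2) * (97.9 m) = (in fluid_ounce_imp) 6.536e+07. Check: 18.97 m^2 is already in m^2. 97.9 m is already in m. Combine: 18.97 m^2 * 97.9 m = 1857.163 m^3. 1 fluid_ounce_imp = 2.8413063e-05 m^3, so 1857.163 m^3 = 1857.163 / 2.8413063e-05 = 65363000 fluid_ounce_imp ≈ 6.536e+07 fluid_ounce_imp (4 s.f.).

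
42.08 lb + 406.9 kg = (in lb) 1 lb = 0.45359237 kg, so 42.08 lb = 42.08 * 0.45359237 = 19.087167 kg. 406.9 kg is already in kg. Sum: 19.087167 + 406.9 = 425.98717 kg. 1 lb = 0.45359237 kg, so 425.98717 kg = 425.98717 / 0.45359237 = 939.14094 lb ≈ 939.1 lb (4 s.f.). Final answer: 939.1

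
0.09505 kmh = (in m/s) 0.0264. Check: 1 kmh = 0.27777778 m/s, so 0.09505 kmh = 0.09505 * 0.27777778 = 0.026402778 m/s. Result: 0.026402778 m/s ≈ 0.0264 m/s (4 s.f.).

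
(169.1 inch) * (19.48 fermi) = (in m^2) 8.367e-14. Check: 1 inch = 0.0254 m, so 169.1 inch = 169.1 * 0.0254 = 4.29514 m. 1 fermi = 1e-15 m, so 19.48 fermi = 19.48 * 1e-15 = 1.948e-14 m. Combine: 4.29514 m * 1.948e-14 m = 8.3669327e-14 m^2. Result: 8.3669327e-14 m^2 ≈ 8.367e-14 m^2 (4 s.f.).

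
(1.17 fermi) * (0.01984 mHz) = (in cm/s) 1 fermi = 1e-15 m, so 1.17 fermi = 1.17 * 1e-15 = 1.17e-15 m. 1 mHz = 0.001 Hz, so 0.01984 mHz = 0.01984 * 0.001 = 1.984e-05 Hz. Combine: 1.17e-15 m * 1.984e-05 Hz = 2.32128e-20 m/s. 1 cm/s = 0.01 m/s, so 2.32128e-20 m/s = 2.32128e-20 / 0.01 = 2.32128e-18 cm/s ≈ 2.321e-18 cm/s (4 s.f.). Final answer: 2.321e-18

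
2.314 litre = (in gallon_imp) 1 litre = 0.001 m^3, so 2.314 litre = 2.314 * 0.001 = 0.002314 m^3. 1 gallon_imp = 0.00454609 m^3, so 0.002314 m^3 = 0.002314 / 0.00454609 = 0.50900884 gallon_imp ≈ 0.509 gallon_imp (4 s.f.). Final answer: 0.509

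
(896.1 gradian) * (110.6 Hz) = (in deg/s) 1 gradian = 0.015707963 rad, so 896.1 gradian = 896.1 * 0.015707963 = 14.075906 rad. 110.6 Hz is already in Hz. Combine: 14.075906 rad * 110.6 Hz = 1556.7952 rad/s. 1 deg/s = 0.017453293 rad/s, so 1556.7952 rad/s = 1556.7952 / 0.017453293 = 89197.794 deg/s ≈ 8.92e+04 deg/s (4 s.f.). Final answer: 8.92e+04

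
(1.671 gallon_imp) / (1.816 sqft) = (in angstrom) 1 gallon_imp = 0.00454609 m^3, so 1.671 gallon_imp = 1.671 * 0.00454609 = 0.0075965164 m^3. 1 sqft = 0.09290304 m^2, so 1.816 sqft = 1.816 * 0.09290304 = 0.16871192 m^2. Combine: 0.0075965164 m^3 / 0.16871192 m^2 = 0.045026554 m. 1 angstrom = 1e-10 m, so 0.045026554 m = 0.045026554 / 1e-10 = 4.5026554e+08 angstrom ≈ 4.503e+08 angstrom (4 s.f.). Final answer: 4.503e+08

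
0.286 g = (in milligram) 1 g = 0.001 kg, so 0.286 g = 0.286 * 0.001 = 0.000286 kg. 1 milligram = 1e-06 kg, so 0.000286 kg = 0.000286 / 1e-06 = 286 milligram. Final answer: 286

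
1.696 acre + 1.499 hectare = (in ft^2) 2.352e+05. Check: 1 acre = 4046.8564 m^2, so 1.696 acre = 1.696 * 4046.8564 = 6863.4685 m^2. 1 hectare = 10000 m^2, so 1.499 hectare = 1.499 * 10000 = 14990 m^2. Sum: 6863.4685 + 14990 = 21853.468 m^2. 1 ft^2 = 0.09290304 m^2, so 21853.468 m^2 = 21853.468 / 0.09290304 = 235228.78 ft^2 ≈ 2.352e+05 ft^2 (4 s.f.).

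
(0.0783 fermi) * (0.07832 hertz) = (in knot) 1.192e-17. Check: 1 fermi = 1e-15 m, so 0.0783 fermi = 0.0783 * 1e-15 = 7.83e-17 m. 0.07832 hertz = 0.07832 Hz. Combine: 7.83e-17 m * 0.07832 Hz = 6.132456e-18 m/s. 1 knot = 0.51444444 m/s, so 6.132456e-18 m/s = 6.132456e-18 / 0.51444444 = 1.1920541e-17 knot ≈ 1.192e-17 knot (4 s.f.).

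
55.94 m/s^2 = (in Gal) 1 Gal = 0.01 m/s^2, so 55.94 m/s^2 = 55.94 / 0.01 = 5594 Gal. Final answer: 5594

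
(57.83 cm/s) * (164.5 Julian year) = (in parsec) 1 cm/s = 0.01 m/s, so 57.83 cm/s = 57.83 * 0.01 = 0.5783 m/s. 1 Julian year = 31557600 s, so 164.5 Julian year = 164.5 * 31557600 = 5.1912252e+09 s. Combine: 0.5783 m/s * 5.1912252e+09 s = 3.0020855e+09 m. 1 parsec = 3.0856776e+16 m, so 3.0020855e+09 m = 3.0020855e+09 / 3.0856776e+16 = 9.7290966e-08 parsec ≈ 9.729e-08 parsec (4 s.f.). Final answer: 9.729e-08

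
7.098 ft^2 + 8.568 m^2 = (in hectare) 0.0009227. Check: 1 ft^2 = 0.09290304 m^2, so 7.098 ft^2 = 7.098 * 0.09290304 = 0.65942578 m^2. 8.568 m^2 is already in m^2. Sum: 0.65942578 + 8.568 = 9.2274258 m^2. 1 hectare = 10000 m^2, so 9.2274258 m^2 = 9.2274258 / 10000 = 0.00092274258 hectare ≈ 0.0009227 hectare (4 s.f.).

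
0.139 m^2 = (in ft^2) 1 ft^2 = 0.09290304 m^2, so 0.139 m^2 = 0.139 / 0.09290304 = 1.4961835 ft^2 ≈ 1.496 ft^2 (4 s.f.). Final answer: 1.496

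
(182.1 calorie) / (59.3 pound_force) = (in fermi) 2.888e+15. Check: 1 calorie = 4.184 J, so 182.1 calorie = 182.1 * 4.184 = 761.9064 J. 1 pound_force = 4.4482216 N, so 59.3 pound_force = 59.3 * 4.4482216 = 263.77954 N. Combine: 761.9064 J / 263.77954 N = 2.8884211 m. 1 fermi = 1e-15 m, so 2.8884211 m = 2.8884211 / 1e-15 = 2.8884211e+15 fermi ≈ 2.888e+15 fermi (4 s.f.).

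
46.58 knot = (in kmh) 1 knot = 0.51444444 m/s, so 46.58 knot = 46.58 * 0.51444444 = 23.962822 m/s. 1 kmh = 0.27777778 m/s, so 23.962822 m/s = 23.962822 / 0.27777778 = 86.26616 kmh ≈ 86.27 kmh (4 s.f.). Final answer: 86.27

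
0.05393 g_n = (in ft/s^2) 1 g_n = 9.80665 m/s^2, so 0.05393 g_n = 0.05393 * 9.80665 = 0.52887263 m/s^2. 1 ft/s^2 = 0.3048 m/s^2, so 0.52887263 m/s^2 = 0.52887263 / 0.3048 = 1.7351464 ft/s^2 ≈ 1.735 ft/s^2 (4 s.f.). Final answer: 1.735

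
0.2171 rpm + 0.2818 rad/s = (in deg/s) 17.45. Check: 1 rpm = 0.10471976 rad/s, so 0.2171 rpm = 0.2171 * 0.10471976 = 0.022734659 rad/s. 0.2818 rad/s is already in rad/s. Sum: 0.022734659 + 0.2818 = 0.30453466 rad/s. 1 deg/s = 0.017453293 rad/s, so 0.30453466 rad/s = 0.30453466 / 0.017453293 = 17.448551 deg/s ≈ 17.45 deg/s (4 s.f.).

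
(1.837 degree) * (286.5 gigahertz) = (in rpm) 8.772e+10. Check: 1 degree = 0.017453293 rad, so 1.837 degree = 1.837 * 0.017453293 = 0.032061698 rad. 1 gigahertz = 1e+09 Hz, so 286.5 gigahertz = 286.5 * 1e+09 = 2.865e+11 Hz. Combine: 0.032061698 rad * 2.865e+11 Hz = 9.1856766e+09 rad/s. 1 rpm = 0.10471976 rad/s, so 9.1856766e+09 rad/s = 9.1856766e+09 / 0.10471976 = 8.771675e+10 rpm ≈ 8.772e+10 rpm (4 s.f.).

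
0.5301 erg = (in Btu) 1 erg = 1e-07 J, so 0.5301 erg = 0.5301 * 1e-07 = 5.301e-08 J. 1 Btu = 1055.0559 J, so 5.301e-08 J = 5.301e-08 / 1055.0559 = 5.0243786e-11 Btu ≈ 5.024e-11 Btu (4 s.f.). Final answer: 5.024e-11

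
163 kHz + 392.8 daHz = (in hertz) 1.669e+05. Check: 1 kHz = 1000 Hz, so 163 kHz = 163 * 1000 = 163000 Hz. 1 daHz = 10 Hz, so 392.8 daHz = 392.8 * 10 = 3928 Hz. Sum: 163000 + 3928 = 166928 Hz. 166928 Hz = 166928 hertz ≈ 1.669e+05 hertz (4 s.f.).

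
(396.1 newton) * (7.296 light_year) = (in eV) 1.706e+38. Check: 396.1 newton = 396.1 N. 1 light_year = 9.4607305e+15 m, so 7.296 light_year = 7.296 * 9.4607305e+15 = 6.902549e+16 m. Combine: 396.1 N * 6.902549e+16 m = 2.7340996e+19 J. 1 eV = 1.6021766e-19 J, so 2.7340996e+19 J = 2.7340996e+19 / 1.6021766e-19 = 1.7064908e+38 eV ≈ 1.706e+38 eV (4 s.f.).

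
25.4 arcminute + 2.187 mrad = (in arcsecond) 1 arcminute = 0.00029088821 rad, so 25.4 arcminute = 25.4 * 0.00029088821 = 0.0073885605 rad. 1 mrad = 0.001 rad, so 2.187 mrad = 2.187 * 0.001 = 0.002187 rad. Sum: 0.0073885605 + 0.002187 = 0.0095755605 rad. 1 arcsecond = 4.8481368e-06 rad, so 0.0095755605 rad = 0.0095755605 / 4.8481368e-06 = 1975.1011 arcsecond ≈ 1975 arcsecond (4 s.f.). Final answer: 1975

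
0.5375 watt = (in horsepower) 0.0007208. Check: 0.5375 watt = 0.5375 W. 1 horsepower = 745.69987 W, so 0.5375 W = 0.5375 / 745.69987 = 0.00072079937 horsepower ≈ 0.0007208 horsepower (4 s.f.).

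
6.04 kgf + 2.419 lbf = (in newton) 1 kgf = 9.80665 N, so 6.04 kgf = 6.04 * 9.80665 = 59.232166 N. 1 lbf = 4.4482216 N, so 2.419 lbf = 2.419 * 4.4482216 = 10.760248 N. Sum: 59.232166 + 10.760248 = 69.992414 N. 69.992414 N = 69.992414 newton ≈ 69.99 newton (4 s.f.). Final answer: 69.99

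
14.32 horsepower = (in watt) 1.068e+04. Check: 1 horsepower = 745.69987 W, so 14.32 horsepower = 14.32 * 745.69987 = 10678.422 W. 10678.422 W = 10678.422 watt ≈ 1.068e+04 watt (4 s.f.).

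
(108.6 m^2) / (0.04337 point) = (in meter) 7.098e+06. Check: 108.6 m^2 is already in m^2. 1 point = 0.00035277778 m, so 0.04337 point = 0.04337 * 0.00035277778 = 1.5299972e-05 m. Combine: 108.6 m^2 / 1.5299972e-05 m = 7098052.1 m. 7098052.1 m = 7098052.1 meter ≈ 7.098e+06 meter (4 s.f.).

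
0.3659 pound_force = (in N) 1.628. Check: 1 pound_force = 4.4482216 N, so 0.3659 pound_force = 0.3659 * 4.4482216 = 1.6276043 N. Result: 1.6276043 N ≈ 1.628 N (4 s.f.).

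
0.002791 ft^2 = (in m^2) 1 ft^2 = 0.09290304 m^2, so 0.002791 ft^2 = 0.002791 * 0.09290304 = 0.00025929238 m^2. Result: 0.00025929238 m^2 ≈ 0.0002593 m^2 (4 s.f.). Final answer: 0.0002593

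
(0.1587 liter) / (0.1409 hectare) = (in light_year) 1.191e-23. Check: 1 liter = 0.001 m^3, so 0.1587 liter = 0.1587 * 0.001 = 0.0001587 m^3. 1 hectare = 10000 m^2, so 0.1409 hectare = 0.1409 * 10000 = 1409 m^2. Combine: 0.0001587 m^3 / 1409 m^2 = 1.1263307e-07 m. 1 light_year = 9.4607305e+15 m, so 1.1263307e-07 m = 1.1263307e-07 / 9.4607305e+15 = 1.1905325e-23 light_year ≈ 1.191e-23 light_year (4 s.f.).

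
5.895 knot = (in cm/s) 303.3. Check: 1 knot = 0.51444444 m/s, so 5.895 knot = 5.895 * 0.51444444 = 3.03265 m/s. 1 cm/s = 0.01 m/s, so 3.03265 m/s = 3.03265 / 0.01 = 303.265 cm/s ≈ 303.3 cm/s (4 s.f.).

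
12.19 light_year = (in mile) 1 light_year = 9.4607305e+15 m, so 12.19 light_year = 12.19 * 9.4607305e+15 = 1.153263e+17 m. 1 mile = 1609.344 m, so 1.153263e+17 m = 1.153263e+17 / 1609.344 = 7.1660443e+13 mile ≈ 7.166e+13 mile (4 s.f.). Final answer: 7.166e+13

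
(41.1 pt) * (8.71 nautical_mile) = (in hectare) 1 pt = 0.00035277778 m, so 41.1 pt = 41.1 * 0.00035277778 = 0.014499167 m. 1 nautical_mile = 1852 m, so 8.71 nautical_mile = 8.71 * 1852 = 16130.92 m. Combine: 0.014499167 m * 16130.92 m = 233.8849 m^2. 1 hectare = 10000 m^2, so 233.8849 m^2 = 233.8849 / 10000 = 0.02338849 hectare ≈ 0.02339 hectare (4 s.f.). Final answer: 0.02339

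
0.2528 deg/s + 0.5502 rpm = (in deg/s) 1 deg/s = 0.017453293 rad/s, so 0.2528 deg/s = 0.2528 * 0.017453293 = 0.0044121923 rad/s. 1 rpm = 0.10471976 rad/s, so 0.5502 rpm = 0.5502 * 0.10471976 = 0.057616809 rad/s. Sum: 0.0044121923 + 0.057616809 = 0.062029002 rad/s. 1 deg/s = 0.017453293 rad/s, so 0.062029002 rad/s = 0.062029002 / 0.017453293 = 3.554 deg/s. Final answer: 3.554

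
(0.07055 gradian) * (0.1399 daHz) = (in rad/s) 0.00155. Check: 1 gradian = 0.015707963 rad, so 0.07055 gradian = 0.07055 * 0.015707963 = 0.0011081968 rad. 1 daHz = 10 Hz, so 0.1399 daHz = 0.1399 * 10 = 1.399 Hz. Combine: 0.0011081968 rad * 1.399 Hz = 0.0015503673 rad/s. Result: 0.0015503673 rad/s ≈ 0.00155 rad/s (4 s.f.).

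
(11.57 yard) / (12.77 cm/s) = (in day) 0.0009589. Check: 1 yard = 0.9144 m, so 11.57 yard = 11.57 * 0.9144 = 10.579608 m. 1 cm/s = 0.01 m/s, so 12.77 cm/s = 12.77 * 0.01 = 0.1277 m/s. Combine: 10.579608 m / 0.1277 m/s = 82.847361 s. 1 day = 86400 s, so 82.847361 s = 82.847361 / 86400 = 0.00095888149 day ≈ 0.0009589 day (4 s.f.).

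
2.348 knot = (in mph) 2.702. Check: 1 knot = 0.51444444 m/s, so 2.348 knot = 2.348 * 0.51444444 = 1.2079156 m/s. 1 mph = 0.44704 m/s, so 1.2079156 m/s = 1.2079156 / 0.44704 = 2.7020301 mph ≈ 2.702 mph (4 s.f.).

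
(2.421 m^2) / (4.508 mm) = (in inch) 2.421 m^2 is already in m^2. 1 mm = 0.001 m, so 4.508 mm = 4.508 * 0.001 = 0.004508 m. Combine: 2.421 m^2 / 0.004508 m = 537.04525 m. 1 inch = 0.0254 m, so 537.04525 m = 537.04525 / 0.0254 = 21143.514 inch ≈ 2.114e+04 inch (4 s.f.). Final answer: 2.114e+04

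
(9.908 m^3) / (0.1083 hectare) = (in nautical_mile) 9.908 m^3 is already in m^3. 1 hectare = 10000 m^2, so 0.1083 hectare = 0.1083 * 10000 = 1083 m^2. Combine: 9.908 m^3 / 1083 m^2 = 0.0091486611 m. 1 nautical_mile = 1852 m, so 0.0091486611 m = 0.0091486611 / 1852 = 4.9398818e-06 nautical_mile ≈ 4.94e-06 nautical_mile (4 s.f.). Final answer: 4.94e-06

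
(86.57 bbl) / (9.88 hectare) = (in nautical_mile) 1 bbl = 0.15898729 m^3, so 86.57 bbl = 86.57 * 0.15898729 = 13.76353 m^3. 1 hectare = 10000 m^2, so 9.88 hectare = 9.88 * 10000 = 98800 m^2. Combine: 13.76353 m^3 / 98800 m^2 = 0.00013930699 m. 1 nautical_mile = 1852 m, so 0.00013930699 m = 0.00013930699 / 1852 = 7.5219754e-08 nautical_mile ≈ 7.522e-08 nautical_mile (4 s.f.). Final answer: 7.522e-08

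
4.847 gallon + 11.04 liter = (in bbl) 1 gallon = 0.0037854118 m^3, so 4.847 gallon = 4.847 * 0.0037854118 = 0.018347891 m^3. 1 liter = 0.001 m^3, so 11.04 liter = 11.04 * 0.001 = 0.01104 m^3. Sum: 0.018347891 + 0.01104 = 0.029387891 m^3. 1 bbl = 0.15898729 m^3, so 0.029387891 m^3 = 0.029387891 / 0.15898729 = 0.18484427 bbl ≈ 0.1848 bbl (4 s.f.). Final answer: 0.1848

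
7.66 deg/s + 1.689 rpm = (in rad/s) 0.3106. Check: 1 deg/s = 0.017453293 rad/s, so 7.66 deg/s = 7.66 * 0.017453293 = 0.13369222 rad/s. 1 rpm = 0.10471976 rad/s, so 1.689 rpm = 1.689 * 0.10471976 = 0.17687167 rad/s. Sum: 0.13369222 + 0.17687167 = 0.31056389 rad/s. Result: 0.31056389 rad/s ≈ 0.3106 rad/s (4 s.f.).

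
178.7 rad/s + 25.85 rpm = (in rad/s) 181.4. Check: 178.7 rad/s is already in rad/s. 1 rpm = 0.10471976 rad/s, so 25.85 rpm = 25.85 * 0.10471976 = 2.7070057 rad/s. Sum: 178.7 + 2.7070057 = 181.40701 rad/s. Result: 181.40701 rad/s ≈ 181.4 rad/s (4 s.f.).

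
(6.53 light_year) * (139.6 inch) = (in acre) 1 light_year = 9.4607305e+15 m, so 6.53 light_year = 6.53 * 9.4607305e+15 = 6.177857e+16 m. 1 inch = 0.0254 m, so 139.6 inch = 139.6 * 0.0254 = 3.54584 m. Combine: 6.177857e+16 m * 3.54584 m = 2.1905692e+17 m^2. 1 acre = 4046.8564 m^2, so 2.1905692e+17 m^2 = 2.1905692e+17 / 4046.8564 = 5.4130145e+13 acre ≈ 5.413e+13 acre (4 s.f.). Final answer: 5.413e+13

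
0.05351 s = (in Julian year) 1.696e-09. Check: 1 Julian year = 31557600 s, so 0.05351 s = 0.05351 / 31557600 = 1.6956296e-09 Julian year ≈ 1.696e-09 Julian year (4 s.f.).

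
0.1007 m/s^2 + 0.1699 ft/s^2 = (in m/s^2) 0.1525. Check: 0.1007 m/s^2 is already in m/s^2. 1 ft/s^2 = 0.3048 m/s^2, so 0.1699 ft/s^2 = 0.1699 * 0.3048 = 0.05178552 m/s^2. Sum: 0.1007 + 0.05178552 = 0.15248552 m/s^2. Result: 0.15248552 m/s^2 ≈ 0.1525 m/s^2 (4 s.f.).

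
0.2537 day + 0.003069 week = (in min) 1 day = 86400 s, so 0.2537 day = 0.2537 * 86400 = 21919.68 s. 1 week = 604800 s, so 0.003069 week = 0.003069 * 604800 = 1856.1312 s. Sum: 21919.68 + 1856.1312 = 23775.811 s. 1 min = 60 s, so 23775.811 s = 23775.811 / 60 = 396.26352 min ≈ 396.3 min (4 s.f.). Final answer: 396.3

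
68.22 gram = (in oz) 2.406. Check: 1 gram = 0.001 kg, so 68.22 gram = 68.22 * 0.001 = 0.06822 kg. 1 oz = 0.028349523 kg, so 0.06822 kg = 0.06822 / 0.028349523 = 2.4063897 oz ≈ 2.406 oz (4 s.f.).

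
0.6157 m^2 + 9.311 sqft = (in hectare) 0.6157 m^2 is already in m^2. 1 sqft = 0.09290304 m^2, so 9.311 sqft = 9.311 * 0.09290304 = 0.86502021 m^2. Sum: 0.6157 + 0.86502021 = 1.4807202 m^2. 1 hectare = 10000 m^2, so 1.4807202 m^2 = 1.4807202 / 10000 = 0.00014807202 hectare ≈ 0.0001481 hectare (4 s.f.). Final answer: 0.0001481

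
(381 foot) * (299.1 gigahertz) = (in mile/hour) 1 foot = 0.3048 m, so 381 foot = 381 * 0.3048 = 116.1288 m. 1 gigahertz = 1e+09 Hz, so 299.1 gigahertz = 299.1 * 1e+09 = 2.991e+11 Hz. Combine: 116.1288 m * 2.991e+11 Hz = 3.4734124e+13 m/s. 1 mile/hour = 0.44704 m/s, so 3.4734124e+13 m/s = 3.4734124e+13 / 0.44704 = 7.7698023e+13 mile/hour ≈ 7.77e+13 mile/hour (4 s.f.). Final answer: 7.77e+13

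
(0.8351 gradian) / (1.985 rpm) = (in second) 0.06311. Check: 1 gradian = 0.015707963 rad, so 0.8351 gradian = 0.8351 * 0.015707963 = 0.01311772 rad. 1 rpm = 0.10471976 rad/s, so 1.985 rpm = 1.985 * 0.10471976 = 0.20786871 rad/s. Combine: 0.01311772 rad / 0.20786871 rad/s = 0.063105793 s. 0.063105793 s = 0.063105793 second ≈ 0.06311 second (4 s.f.).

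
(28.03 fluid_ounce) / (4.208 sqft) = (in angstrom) 1 fluid_ounce = 2.957353e-05 m^3, so 28.03 fluid_ounce = 28.03 * 2.957353e-05 = 0.00082894603 m^3. 1 sqft = 0.09290304 m^2, so 4.208 sqft = 4.208 * 0.09290304 = 0.39093599 m^2. Combine: 0.00082894603 m^3 / 0.39093599 m^2 = 0.0021204137 m. 1 angstrom = 1e-10 m, so 0.0021204137 m = 0.0021204137 / 1e-10 = 21204137 angstrom ≈ 2.12e+07 angstrom (4 s.f.). Final answer: 2.12e+07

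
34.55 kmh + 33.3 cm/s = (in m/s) 1 kmh = 0.27777778 m/s, so 34.55 kmh = 34.55 * 0.27777778 = 9.5972222 m/s. 1 cm/s = 0.01 m/s, so 33.3 cm/s = 33.3 * 0.01 = 0.333 m/s. Sum: 9.5972222 + 0.333 = 9.9302222 m/s. Result: 9.9302222 m/s ≈ 9.93 m/s (4 s.f.). Final answer: 9.93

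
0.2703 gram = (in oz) 1 gram = 0.001 kg, so 0.2703 gram = 0.2703 * 0.001 = 0.0002703 kg. 1 oz = 0.028349523 kg, so 0.0002703 kg = 0.0002703 / 0.028349523 = 0.0095345519 oz ≈ 0.009535 oz (4 s.f.). Final answer: 0.009535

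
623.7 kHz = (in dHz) 6.237e+06. Check: 1 kHz = 1000 Hz, so 623.7 kHz = 623.7 * 1000 = 623700 Hz. 1 dHz = 0.1 Hz, so 623700 Hz = 623700 / 0.1 = 6237000 dHz ≈ 6.237e+06 dHz (4 s.f.).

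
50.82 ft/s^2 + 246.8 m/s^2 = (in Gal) 2.623e+04. Check: 1 ft/s^2 = 0.3048 m/s^2, so 50.82 ft/s^2 = 50.82 * 0.3048 = 15.489936 m/s^2. 246.8 m/s^2 is already in m/s^2. Sum: 15.489936 + 246.8 = 262.28994 m/s^2. 1 Gal = 0.01 m/s^2, so 262.28994 m/s^2 = 262.28994 / 0.01 = 26228.994 Gal ≈ 2.623e+04 Gal (4 s.f.).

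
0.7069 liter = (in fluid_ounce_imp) 1 liter = 0.001 m^3, so 0.7069 liter = 0.7069 * 0.001 = 0.0007069 m^3. 1 fluid_ounce_imp = 2.8413063e-05 m^3, so 0.0007069 m^3 = 0.0007069 / 2.8413063e-05 = 24.879402 fluid_ounce_imp ≈ 24.88 fluid_ounce_imp (4 s.f.). Final answer: 24.88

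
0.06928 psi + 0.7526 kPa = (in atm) 0.01214. Check: 1 psi = 6894.7573 Pa, so 0.06928 psi = 0.06928 * 6894.7573 = 477.66879 Pa. 1 kPa = 1000 Pa, so 0.7526 kPa = 0.7526 * 1000 = 752.6 Pa. Sum: 477.66879 + 752.6 = 1230.2688 Pa. 1 atm = 101325 Pa, so 1230.2688 Pa = 1230.2688 / 101325 = 0.012141809 atm ≈ 0.01214 atm (4 s.f.).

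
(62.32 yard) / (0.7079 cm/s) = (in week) 0.01331. Check: 1 yard = 0.9144 m, so 62.32 yard = 62.32 * 0.9144 = 56.985408 m. 1 cm/s = 0.01 m/s, so 0.7079 cm/s = 0.7079 * 0.01 = 0.007079 m/s. Combine: 56.985408 m / 0.007079 m/s = 8049.9234 s. 1 week = 604800 s, so 8049.9234 s = 8049.9234 / 604800 = 0.013310059 week ≈ 0.01331 week (4 s.f.).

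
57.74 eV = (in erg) 1 eV = 1.6021766e-19 J, so 57.74 eV = 57.74 * 1.6021766e-19 = 9.2509679e-18 J. 1 erg = 1e-07 J, so 9.2509679e-18 J = 9.2509679e-18 / 1e-07 = 9.2509679e-11 erg ≈ 9.251e-11 erg (4 s.f.). Final answer: 9.251e-11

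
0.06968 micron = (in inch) 2.743e-06. Check: 1 micron = 1e-06 m, so 0.06968 micron = 0.06968 * 1e-06 = 6.968e-08 m. 1 inch = 0.0254 m, so 6.968e-08 m = 6.968e-08 / 0.0254 = 2.7433071e-06 inch ≈ 2.743e-06 inch (4 s.f.).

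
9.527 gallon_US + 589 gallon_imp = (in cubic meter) 1 gallon_US = 0.0037854118 m^3, so 9.527 gallon_US = 9.527 * 0.0037854118 = 0.036063618 m^3. 1 gallon_imp = 0.00454609 m^3, so 589 gallon_imp = 589 * 0.00454609 = 2.677647 m^3. Sum: 0.036063618 + 2.677647 = 2.7137106 m^3. 2.7137106 m^3 = 2.7137106 cubic meter ≈ 2.714 cubic meter (4 s.f.). Final answer: 2.714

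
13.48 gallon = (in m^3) 1 gallon = 0.0037854118 m^3, so 13.48 gallon = 13.48 * 0.0037854118 = 0.051027351 m^3. Result: 0.051027351 m^3 ≈ 0.05103 m^3 (4 s.f.). Final answer: 0.05103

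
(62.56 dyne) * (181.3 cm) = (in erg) 1.134e+04. Check: 1 dyne = 1e-05 N, so 62.56 dyne = 62.56 * 1e-05 = 0.0006256 N. 1 cm = 0.01 m, so 181.3 cm = 181.3 * 0.01 = 1.813 m. Combine: 0.0006256 N * 1.813 m = 0.0011342128 J. 1 erg = 1e-07 J, so 0.0011342128 J = 0.0011342128 / 1e-07 = 11342.128 erg ≈ 1.134e+04 erg (4 s.f.).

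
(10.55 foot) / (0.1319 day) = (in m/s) 1 foot = 0.3048 m, so 10.55 foot = 10.55 * 0.3048 = 3.21564 m. 1 day = 86400 s, so 0.1319 day = 0.1319 * 86400 = 11396.16 s. Combine: 3.21564 m / 11396.16 s = 0.00028216873 m/s. Result: 0.00028216873 m/s ≈ 0.0002822 m/s (4 s.f.). Final answer: 0.0002822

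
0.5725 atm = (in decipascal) 5.801e+05. Check: 1 atm = 101325 Pa, so 0.5725 atm = 0.5725 * 101325 = 58008.562 Pa. 1 decipascal = 0.1 Pa, so 58008.562 Pa = 58008.562 / 0.1 = 580085.62 decipascal ≈ 5.801e+05 decipascal (4 s.f.).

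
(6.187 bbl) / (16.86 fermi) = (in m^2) 1 bbl = 0.15898729 m^3, so 6.187 bbl = 6.187 * 0.15898729 = 0.98365439 m^3. 1 fermi = 1e-15 m, so 16.86 fermi = 16.86 * 1e-15 = 1.686e-14 m. Combine: 0.98365439 m^3 / 1.686e-14 m = 5.8342491e+13 m^2. Result: 5.8342491e+13 m^2 ≈ 5.834e+13 m^2 (4 s.f.). Final answer: 5.834e+13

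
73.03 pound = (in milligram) 1 pound = 0.45359237 kg, so 73.03 pound = 73.03 * 0.45359237 = 33.125851 kg. 1 milligram = 1e-06 kg, so 33.125851 kg = 33.125851 / 1e-06 = 33125851 milligram ≈ 3.313e+07 milligram (4 s.f.). Final answer: 3.313e+07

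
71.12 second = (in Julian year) 71.12 second = 71.12 s. 1 Julian year = 31557600 s, so 71.12 s = 71.12 / 31557600 = 2.2536568e-06 Julian year ≈ 2.254e-06 Julian year (4 s.f.). Final answer: 2.254e-06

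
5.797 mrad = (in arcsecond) 1196. Check: 1 mrad = 0.001 rad, so 5.797 mrad = 5.797 * 0.001 = 0.005797 rad. 1 arcsecond = 4.8481368e-06 rad, so 0.005797 rad = 0.005797 / 4.8481368e-06 = 1195.7171 arcsecond ≈ 1196 arcsecond (4 s.f.).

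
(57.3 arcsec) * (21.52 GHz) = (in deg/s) 3.425e+08. Check: 1 arcsec = 4.8481368e-06 rad, so 57.3 arcsec = 57.3 * 4.8481368e-06 = 0.00027779824 rad. 1 GHz = 1e+09 Hz, so 21.52 GHz = 21.52 * 1e+09 = 2.152e+10 Hz. Combine: 0.00027779824 rad * 2.152e+10 Hz = 5978218.1 rad/s. 1 deg/s = 0.017453293 rad/s, so 5978218.1 rad/s = 5978218.1 / 0.017453293 = 3.4252667e+08 deg/s ≈ 3.425e+08 deg/s (4 s.f.).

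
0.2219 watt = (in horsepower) 0.0002976. Check: 0.2219 watt = 0.2219 W. 1 horsepower = 745.69987 W, so 0.2219 W = 0.2219 / 745.69987 = 0.0002975728 horsepower ≈ 0.0002976 horsepower (4 s.f.).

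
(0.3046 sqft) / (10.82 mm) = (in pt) 7414. Check: 1 sqft = 0.09290304 m^2, so 0.3046 sqft = 0.3046 * 0.09290304 = 0.028298266 m^2. 1 mm = 0.001 m, so 10.82 mm = 10.82 * 0.001 = 0.01082 m. Combine: 0.028298266 m^2 / 0.01082 m = 2.6153665 m. 1 pt = 0.00035277778 m, so 2.6153665 m = 2.6153665 / 0.00035277778 = 7413.6374 pt ≈ 7414 pt (4 s.f.).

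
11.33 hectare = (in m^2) 1 hectare = 10000 m^2, so 11.33 hectare = 11.33 * 10000 = 113300 m^2. Result: 113300 m^2 ≈ 1.133e+05 m^2 (4 s.f.). Final answer: 1.133e+05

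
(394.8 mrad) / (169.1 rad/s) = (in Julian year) 7.398e-11. Check: 1 mrad = 0.001 rad, so 394.8 mrad = 394.8 * 0.001 = 0.3948 rad. 169.1 rad/s is already in rad/s. Combine: 0.3948 rad / 169.1 rad/s = 0.0023347132 s. 1 Julian year = 31557600 s, so 0.0023347132 s = 0.0023347132 / 31557600 = 7.3982597e-11 Julian year ≈ 7.398e-11 Julian year (4 s.f.).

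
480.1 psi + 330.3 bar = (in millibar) 3.634e+05. Check: 1 psi = 6894.7573 Pa, so 480.1 psi = 480.1 * 6894.7573 = 3310173 Pa. 1 bar = 100000 Pa, so 330.3 bar = 330.3 * 100000 = 33030000 Pa. Sum: 3310173 + 33030000 = 36340173 Pa. 1 millibar = 100 Pa, so 36340173 Pa = 36340173 / 100 = 363401.73 millibar ≈ 3.634e+05 millibar (4 s.f.).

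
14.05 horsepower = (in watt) 1 horsepower = 745.69987 W, so 14.05 horsepower = 14.05 * 745.69987 = 10477.083 W. 10477.083 W = 10477.083 watt ≈ 1.048e+04 watt (4 s.f.). Final answer: 1.048e+04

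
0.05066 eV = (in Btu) 7.693e-24. Check: 1 eV = 1.6021766e-19 J, so 0.05066 eV = 0.05066 * 1.6021766e-19 = 8.1166268e-21 J. 1 Btu = 1055.0559 J, so 8.1166268e-21 J = 8.1166268e-21 / 1055.0559 = 7.6930779e-24 Btu ≈ 7.693e-24 Btu (4 s.f.).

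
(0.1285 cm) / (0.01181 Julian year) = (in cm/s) 1 cm = 0.01 m, so 0.1285 cm = 0.1285 * 0.01 = 0.001285 m. 1 Julian year = 31557600 s, so 0.01181 Julian year = 0.01181 * 31557600 = 372695.26 s. Combine: 0.001285 m / 372695.26 s = 3.4478571e-09 m/s. 1 cm/s = 0.01 m/s, so 3.4478571e-09 m/s = 3.4478571e-09 / 0.01 = 3.4478571e-07 cm/s ≈ 3.448e-07 cm/s (4 s.f.). Final answer: 3.448e-07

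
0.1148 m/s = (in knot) 0.2232. Check: 1 knot = 0.51444444 m/s, so 0.1148 m/s = 0.1148 / 0.51444444 = 0.22315335 knot ≈ 0.2232 knot (4 s.f.).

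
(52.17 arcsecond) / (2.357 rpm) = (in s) 0.001025. Check: 1 arcsecond = 4.8481368e-06 rad, so 52.17 arcsecond = 52.17 * 4.8481368e-06 = 0.0002529273 rad. 1 rpm = 0.10471976 rad/s, so 2.357 rpm = 2.357 * 0.10471976 = 0.24682446 rad/s. Combine: 0.0002529273 rad / 0.24682446 rad/s = 0.0010247254 s. Result: 0.0010247254 s ≈ 0.001025 s (4 s.f.).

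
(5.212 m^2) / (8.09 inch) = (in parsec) 8.22e-16. Check: 5.212 m^2 is already in m^2. 1 inch = 0.0254 m, so 8.09 inch = 8.09 * 0.0254 = 0.205486 m. Combine: 5.212 m^2 / 0.205486 m = 25.364258 m. 1 parsec = 3.0856776e+16 m, so 25.364258 m = 25.364258 / 3.0856776e+16 = 8.2199963e-16 parsec ≈ 8.22e-16 parsec (4 s.f.).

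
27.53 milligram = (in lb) 1 milligram = 1e-06 kg, so 27.53 milligram = 27.53 * 1e-06 = 2.753e-05 kg. 1 lb = 0.45359237 kg, so 2.753e-05 kg = 2.753e-05 / 0.45359237 = 6.0693261e-05 lb ≈ 6.069e-05 lb (4 s.f.). Final answer: 6.069e-05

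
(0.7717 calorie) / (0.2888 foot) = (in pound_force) 1 calorie = 4.184 J, so 0.7717 calorie = 0.7717 * 4.184 = 3.2287928 J. 1 foot = 0.3048 m, so 0.2888 foot = 0.2888 * 0.3048 = 0.08802624 m. Combine: 3.2287928 J / 0.08802624 m = 36.67989 N. 1 pound_force = 4.4482216 N, so 36.67989 N = 36.67989 / 4.4482216 = 8.2459673 pound_force ≈ 8.246 pound_force (4 s.f.). Final answer: 8.246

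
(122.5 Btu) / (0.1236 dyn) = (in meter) 1 Btu = 1055.0559 J, so 122.5 Btu = 122.5 * 1055.0559 = 129244.34 J. 1 dyn = 1e-05 N, so 0.1236 dyn = 0.1236 * 1e-05 = 1.236e-06 N. Combine: 129244.34 J / 1.236e-06 N = 1.0456662e+11 m. 1.0456662e+11 m = 1.0456662e+11 meter ≈ 1.046e+11 meter (4 s.f.). Final answer: 1.046e+11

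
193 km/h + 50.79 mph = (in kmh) 274.7. Check: 1 km/h = 0.27777778 m/s, so 193 km/h = 193 * 0.27777778 = 53.611111 m/s. 1 mph = 0.44704 m/s, so 50.79 mph = 50.79 * 0.44704 = 22.705162 m/s. Sum: 53.611111 + 22.705162 = 76.316273 m/s. 1 kmh = 0.27777778 m/s, so 76.316273 m/s = 76.316273 / 0.27777778 = 274.73858 kmh ≈ 274.7 kmh (4 s.f.).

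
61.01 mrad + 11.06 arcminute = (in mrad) 1 mrad = 0.001 rad, so 61.01 mrad = 61.01 * 0.001 = 0.06101 rad. 1 arcminute = 0.00029088821 rad, so 11.06 arcminute = 11.06 * 0.00029088821 = 0.0032172236 rad. Sum: 0.06101 + 0.0032172236 = 0.064227224 rad. 1 mrad = 0.001 rad, so 0.064227224 rad = 0.064227224 / 0.001 = 64.227224 mrad ≈ 64.23 mrad (4 s.f.). Final answer: 64.23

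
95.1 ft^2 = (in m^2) 1 ft^2 = 0.09290304 m^2, so 95.1 ft^2 = 95.1 * 0.09290304 = 8.8350791 m^2. Result: 8.8350791 m^2 ≈ 8.835 m^2 (4 s.f.). Final answer: 8.835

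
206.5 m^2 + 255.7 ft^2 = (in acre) 206.5 m^2 is already in m^2. 1 ft^2 = 0.09290304 m^2, so 255.7 ft^2 = 255.7 * 0.09290304 = 23.755307 m^2. Sum: 206.5 + 23.755307 = 230.25531 m^2. 1 acre = 4046.8564 m^2, so 230.25531 m^2 = 230.25531 / 4046.8564 = 0.056897326 acre ≈ 0.0569 acre (4 s.f.). Final answer: 0.0569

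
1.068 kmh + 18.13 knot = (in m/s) 1 kmh = 0.27777778 m/s, so 1.068 kmh = 1.068 * 0.27777778 = 0.29666667 m/s. 1 knot = 0.51444444 m/s, so 18.13 knot = 18.13 * 0.51444444 = 9.3268778 m/s. Sum: 0.29666667 + 9.3268778 = 9.6235444 m/s. Result: 9.6235444 m/s ≈ 9.624 m/s (4 s.f.). Final answer: 9.624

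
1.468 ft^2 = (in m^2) 1 ft^2 = 0.09290304 m^2, so 1.468 ft^2 = 1.468 * 0.09290304 = 0.13638166 m^2. Result: 0.13638166 m^2 ≈ 0.1364 m^2 (4 s.f.). Final answer: 0.1364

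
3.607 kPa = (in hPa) 36.07. Check: 1 kPa = 1000 Pa, so 3.607 kPa = 3.607 * 1000 = 3607 Pa. 1 hPa = 100 Pa, so 3607 Pa = 3607 / 100 = 36.07 hPa.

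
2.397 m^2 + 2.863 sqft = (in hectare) 0.0002663. Check: 2.397 m^2 is already in m^2. 1 sqft = 0.09290304 m^2, so 2.863 sqft = 2.863 * 0.09290304 = 0.2659814 m^2. Sum: 2.397 + 0.2659814 = 2.6629814 m^2. 1 hectare = 10000 m^2, so 2.6629814 m^2 = 2.6629814 / 10000 = 0.00026629814 hectare ≈ 0.0002663 hectare (4 s.f.).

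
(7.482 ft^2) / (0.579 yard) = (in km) 0.001313. Check: 1 ft^2 = 0.09290304 m^2, so 7.482 ft^2 = 7.482 * 0.09290304 = 0.69510055 m^2. 1 yard = 0.9144 m, so 0.579 yard = 0.579 * 0.9144 = 0.5294376 m. Combine: 0.69510055 m^2 / 0.5294376 m = 1.3129036 m. 1 km = 1000 m, so 1.3129036 m = 1.3129036 / 1000 = 0.0013129036 km ≈ 0.001313 km (4 s.f.).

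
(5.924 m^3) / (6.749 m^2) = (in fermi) 5.924 m^3 is already in m^3. 6.749 m^2 is already in m^2. Combine: 5.924 m^3 / 6.749 m^2 = 0.87775967 m. 1 fermi = 1e-15 m, so 0.87775967 m = 0.87775967 / 1e-15 = 8.7775967e+14 fermi ≈ 8.778e+14 fermi (4 s.f.). Final answer: 8.778e+14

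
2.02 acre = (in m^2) 8175. Check: 1 acre = 4046.8564 m^2, so 2.02 acre = 2.02 * 4046.8564 = 8174.65 m^2. Result: 8174.65 m^2 ≈ 8175 m^2 (4 s.f.).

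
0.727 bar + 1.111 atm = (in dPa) 1.853e+06. Check: 1 bar = 100000 Pa, so 0.727 bar = 0.727 * 100000 = 72700 Pa. 1 atm = 101325 Pa, so 1.111 atm = 1.111 * 101325 = 112572.07 Pa. Sum: 72700 + 112572.07 = 185272.08 Pa. 1 dPa = 0.1 Pa, so 185272.08 Pa = 185272.08 / 0.1 = 1852720.8 dPa ≈ 1.853e+06 dPa (4 s.f.).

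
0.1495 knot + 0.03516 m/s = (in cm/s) 1 knot = 0.51444444 m/s, so 0.1495 knot = 0.1495 * 0.51444444 = 0.076909444 m/s. 0.03516 m/s is already in m/s. Sum: 0.076909444 + 0.03516 = 0.11206944 m/s. 1 cm/s = 0.01 m/s, so 0.11206944 m/s = 0.11206944 / 0.01 = 11.206944 cm/s ≈ 11.21 cm/s (4 s.f.). Final answer: 11.21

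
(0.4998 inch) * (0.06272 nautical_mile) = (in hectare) 1 inch = 0.0254 m, so 0.4998 inch = 0.4998 * 0.0254 = 0.01269492 m. 1 nautical_mile = 1852 m, so 0.06272 nautical_mile = 0.06272 * 1852 = 116.15744 m. Combine: 0.01269492 m * 116.15744 m = 1.4746094 m^2. 1 hectare = 10000 m^2, so 1.4746094 m^2 = 1.4746094 / 10000 = 0.00014746094 hectare ≈ 0.0001475 hectare (4 s.f.). Final answer: 0.0001475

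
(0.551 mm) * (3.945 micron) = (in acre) 1 mm = 0.001 m, so 0.551 mm = 0.551 * 0.001 = 0.000551 m. 1 micron = 1e-06 m, so 3.945 micron = 3.945 * 1e-06 = 3.945e-06 m. Combine: 0.000551 m * 3.945e-06 m = 2.173695e-09 m^2. 1 acre = 4046.8564 m^2, so 2.173695e-09 m^2 = 2.173695e-09 / 4046.8564 = 5.3713173e-13 acre ≈ 5.371e-13 acre (4 s.f.). Final answer: 5.371e-13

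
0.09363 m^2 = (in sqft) 1 sqft = 0.09290304 m^2, so 0.09363 m^2 = 0.09363 / 0.09290304 = 1.0078249 sqft ≈ 1.008 sqft (4 s.f.). Final answer: 1.008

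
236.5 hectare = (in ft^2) 2.546e+07. Check: 1 hectare = 10000 m^2, so 236.5 hectare = 236.5 * 10000 = 2365000 m^2. 1 ft^2 = 0.09290304 m^2, so 2365000 m^2 = 2365000 / 0.09290304 = 25456648 ft^2 ≈ 2.546e+07 ft^2 (4 s.f.).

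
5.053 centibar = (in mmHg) 1 centibar = 1000 Pa, so 5.053 centibar = 5.053 * 1000 = 5053 Pa. 1 mmHg = 133.32237 Pa, so 5053 Pa = 5053 / 133.32237 = 37.900617 mmHg ≈ 37.9 mmHg (4 s.f.). Final answer: 37.9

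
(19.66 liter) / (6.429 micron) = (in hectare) 1 liter = 0.001 m^3, so 19.66 liter = 19.66 * 0.001 = 0.01966 m^3. 1 micron = 1e-06 m, so 6.429 micron = 6.429 * 1e-06 = 6.429e-06 m. Combine: 0.01966 m^3 / 6.429e-06 m = 3058.0184 m^2. 1 hectare = 10000 m^2, so 3058.0184 m^2 = 3058.0184 / 10000 = 0.30580184 hectare ≈ 0.3058 hectare (4 s.f.). Final answer: 0.3058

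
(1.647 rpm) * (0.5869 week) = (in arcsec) 1.263e+10. Check: 1 rpm = 0.10471976 rad/s, so 1.647 rpm = 1.647 * 0.10471976 = 0.17247344 rad/s. 1 week = 604800 s, so 0.5869 week = 0.5869 * 604800 = 354957.12 s. Combine: 0.17247344 rad/s * 354957.12 s = 61220.674 rad. 1 arcsec = 4.8481368e-06 rad, so 61220.674 rad = 61220.674 / 4.8481368e-06 = 1.2627671e+10 arcsec ≈ 1.263e+10 arcsec (4 s.f.).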